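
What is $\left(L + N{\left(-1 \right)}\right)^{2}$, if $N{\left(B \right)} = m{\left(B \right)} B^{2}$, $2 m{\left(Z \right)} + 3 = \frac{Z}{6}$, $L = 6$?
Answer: $\frac{2809}{144} \approx 19.507$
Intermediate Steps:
$m{\left(Z \right)} = - \frac{3}{2} + \frac{Z}{12}$ ($m{\left(Z \right)} = - \frac{3}{2} + \frac{Z \frac{1}{6}}{2} = - \frac{3}{2} + \frac{\frac{1}{6} Z}{2} = - \frac{3}{2} + \frac{Z}{12}$)
$N{\left(B \right)} = B^{2} \left(- \frac{3}{2} + \frac{B}{12}\right)$ ($N{\left(B \right)} = \left(- \frac{3}{2} + \frac{B}{12}\right) B^{2} = B^{2} \left(- \frac{3}{2} + \frac{B}{12}\right)$)
$\left(L + N{\left(-1 \right)}\right)^{2} = \left(6 + \frac{\left(-1\right)^{2} \left(-18 - 1\right)}{12}\right)^{2} = \left(6 + \frac{1}{12} \cdot 1 \left(-19\right)\right)^{2} = \left(6 - \frac{19}{12}\right)^{2} = \left(\frac{53}{12}\right)^{2} = \frac{2809}{144}$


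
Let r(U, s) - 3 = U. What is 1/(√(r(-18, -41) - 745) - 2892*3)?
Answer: -2169/18818434 - I*√190/37636868 ≈ -0.00011526 - 3.6624e-7*I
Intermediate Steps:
r(U, s) = 3 + U
1/(√(r(-18, -41) - 745) - 2892*3) = 1/(√((3 - 18) - 745) - 2892*3) = 1/(√(-15 - 745) - 8676) = 1/(√(-760) - 8676) = 1/(2*I*√190 - 8676) = 1/(-8676 + 2*I*√190)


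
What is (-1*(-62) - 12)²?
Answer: 2500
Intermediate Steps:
(-1*(-62) - 12)² = (62 - 12)² = 50² = 2500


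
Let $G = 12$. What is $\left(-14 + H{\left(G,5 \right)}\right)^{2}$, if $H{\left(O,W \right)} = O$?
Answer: $4$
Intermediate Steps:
$\left(-14 + H{\left(G,5 \right)}\right)^{2} = \left(-14 + 12\right)^{2} = \left(-2\right)^{2} = 4$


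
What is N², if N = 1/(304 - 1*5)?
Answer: 1/89401 ≈ 1.1186e-5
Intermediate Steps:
N = 1/299 (N = 1/(304 - 5) = 1/299 ≈ 0.0033445)
N² = (1/299)² = 1/89401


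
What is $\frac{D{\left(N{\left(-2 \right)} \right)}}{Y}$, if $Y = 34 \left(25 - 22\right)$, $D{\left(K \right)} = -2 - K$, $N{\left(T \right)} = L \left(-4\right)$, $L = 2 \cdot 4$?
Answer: $\frac{5}{17} \approx 0.29412$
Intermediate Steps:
$L = 8$
$N{\left(T \right)} = -32$ ($N{\left(T \right)} = 8 \left(-4\right) = -32$)
$Y = 102$ ($Y = 34 \cdot 3 = 102$)
$\frac{D{\left(N{\left(-2 \right)} \right)}}{Y} = \frac{-2 - -32}{102} = \frac{-2 + 32}{102} = \frac{1}{102} \cdot 30 = \frac{5}{17}$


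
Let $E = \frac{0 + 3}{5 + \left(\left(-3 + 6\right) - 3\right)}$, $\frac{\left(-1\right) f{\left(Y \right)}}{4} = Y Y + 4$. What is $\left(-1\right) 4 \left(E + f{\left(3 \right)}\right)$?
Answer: $\frac{1028}{5} \approx 205.6$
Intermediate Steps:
$f{\left(Y \right)} = -16 - 4 Y^{2}$ ($f{\left(Y \right)} = - 4 \left(Y Y + 4\right) = - 4 \left(Y^{2} + 4\right) = - 4 \left(4 + Y^{2}\right) = -16 - 4 Y^{2}$)
$E = \frac{3}{5}$ ($E = \frac{3}{5 + \left(3 - 3\right)} = \frac{3}{5 + 0} = \frac{3}{5} \approx 0.6$)
$\left(-1\right) 4 \left(E + f{\left(3 \right)}\right) = \left(-1\right) 4 \left(\frac{3}{5} - \left(16 + 4 \cdot 3^{2}\right)\right) = - 4 \left(\frac{3}{5} - 52\right) = \left(-4\right) \left(- \frac{257}{5}\right) = \frac{1028}{5}$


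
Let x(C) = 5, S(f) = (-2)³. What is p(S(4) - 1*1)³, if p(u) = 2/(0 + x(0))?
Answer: 8/125 ≈ 0.064000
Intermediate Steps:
S(f) = -8
p(u) = ⅖ (p(u) = 2/(0 + 5) = 2/5 = 2*(⅕) = ⅖)
p(S(4) - 1*1)³ = (⅖)³ = 8/125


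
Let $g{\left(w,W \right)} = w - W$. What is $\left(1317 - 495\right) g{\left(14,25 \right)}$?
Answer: $-9042$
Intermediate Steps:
$\left(1317 - 495\right) g{\left(14,25 \right)} = \left(1317 - 495\right) \left(14 - 25\right) = \left(1317 - 495\right) \left(-11\right) = 822 \left(-11\right) = -9042$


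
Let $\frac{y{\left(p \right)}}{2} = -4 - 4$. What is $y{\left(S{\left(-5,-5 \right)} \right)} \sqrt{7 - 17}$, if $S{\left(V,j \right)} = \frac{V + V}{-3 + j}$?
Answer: $- 16 i \sqrt{10} \approx - 50.596 i$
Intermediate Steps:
$S{\left(V,j \right)} = \frac{2 V}{-3 + j}$
$y{\left(p \right)} = -16$ ($y{\left(p \right)} = 2 \left(-4 - 4\right) = 2 \left(-8\right) = -16$)
$y{\left(S{\left(-5,-5 \right)} \right)} \sqrt{7 - 17} = - 16 \sqrt{7 - 17} = - 16 \sqrt{-10} = - 16 i \sqrt{10}$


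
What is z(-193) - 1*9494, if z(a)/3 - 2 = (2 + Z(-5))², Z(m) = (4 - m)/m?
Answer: -237197/25 ≈ -9487.9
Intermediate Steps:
Z(m) = (4 - m)/m
z(a) = 153/25 (z(a) = 6 + 3*(2 + (4 - 1*(-5))/(-5))² = 6 + 3*(2 - (4 + 5)/5)² = 6 + 3*(2 - ⅕*9)² = 6 + 3*(2 - 9/5)² = 6 + 3*(⅕)² = 6 + 3*(1/25) = 6 + 3/25 = 153/25)
z(-193) - 1*9494 = 153/25 - 1*9494 = 153/25 - 9494 = -237197/25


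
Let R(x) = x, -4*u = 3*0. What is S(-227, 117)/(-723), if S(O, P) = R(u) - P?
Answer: 39/241 ≈ 0.16183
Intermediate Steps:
u = 0 (u = -3*0/4 = -1/4*0 = 0)
S(O, P) = -P (S(O, P) = 0 - P = -P)
S(-227, 117)/(-723) = -1*117/(-723) = -117*(-1/723) = 39/241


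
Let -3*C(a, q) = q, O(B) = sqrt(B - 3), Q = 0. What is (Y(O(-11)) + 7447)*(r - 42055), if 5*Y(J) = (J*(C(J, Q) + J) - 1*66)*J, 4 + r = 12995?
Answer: -216439608 + 465024*I*sqrt(14) ≈ -2.1644e+8 + 1.74e+6*I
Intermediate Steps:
r = 12991 (r = -4 + 12995 = 12991)
O(B) = sqrt(-3 + B)
C(a, q) = -q/3
Y(J) = J*(-66 + J**2)/5 (Y(J) = ((J*(-1/3*0 + J) - 1*66)*J)/5 = ((J*(0 + J) - 66)*J)/5 = ((J*J - 66)*J)/5 = ((J**2 - 66)*J)/5 = ((-66 + J**2)*J)/5 = (J*(-66 + J**2))/5 = J*(-66 + J**2)/5)
(Y(O(-11)) + 7447)*(r - 42055) = (sqrt(-3 - 11)*(-66 + (sqrt(-3 - 11))**2)/5 + 7447)*(12991 - 42055) = (sqrt(-14)*(-66 + (sqrt(-14))**2)/5 + 7447)*(-29064) = ((I*sqrt(14))*(-66 + (I*sqrt(14))**2)/5 + 7447)*(-29064) = ((I*sqrt(14))*(-66 - 14)/5 + 7447)*(-29064) = ((1/5)*(I*sqrt(14))*(-80) + 7447)*(-29064) = (-16*I*sqrt(14) + 7447)*(-29064) = (7447 - 16*I*sqrt(14))*(-29064) = -216439608 + 465024*I*sqrt(14)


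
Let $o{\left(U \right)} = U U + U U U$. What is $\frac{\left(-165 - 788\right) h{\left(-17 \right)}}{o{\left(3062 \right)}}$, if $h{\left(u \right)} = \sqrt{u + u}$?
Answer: $- \frac{953 i \sqrt{34}}{28718210172} \approx - 1.935 \cdot 10^{-7} i$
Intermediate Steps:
$h{\left(u \right)} = \sqrt{2} \sqrt{u}$ ($h{\left(u \right)} = \sqrt{2 u} = \sqrt{2} \sqrt{u}$)
$o{\left(U \right)} = U^{2} + U^{3}$ ($o{\left(U \right)} = U^{2} + U^{2} U = U^{2} + U^{3}$)
$\frac{\left(-165 - 788\right) h{\left(-17 \right)}}{o{\left(3062 \right)}} = \frac{\left(-165 - 788\right) \sqrt{2} \sqrt{-17}}{3062^{2} \left(1 + 3062\right)} = \frac{\left(-953\right) \sqrt{2} i \sqrt{17}}{9375844 \cdot 3063} = \frac{\left(-953\right) i \sqrt{34}}{28718210172} = - 953 i \sqrt{34} \cdot \frac{1}{28718210172} = - \frac{953 i \sqrt{34}}{28718210172}$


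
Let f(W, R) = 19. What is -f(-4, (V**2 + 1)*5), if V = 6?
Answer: -19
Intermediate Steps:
-f(-4, (V**2 + 1)*5) = -1*19 = -19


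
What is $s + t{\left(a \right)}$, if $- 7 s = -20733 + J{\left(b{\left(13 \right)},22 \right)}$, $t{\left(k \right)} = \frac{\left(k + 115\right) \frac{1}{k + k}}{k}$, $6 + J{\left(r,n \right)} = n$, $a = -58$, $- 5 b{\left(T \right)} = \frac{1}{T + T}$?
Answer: $\frac{139384375}{47096} \approx 2959.6$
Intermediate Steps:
$b{\left(T \right)} = - \frac{1}{10 T}$ ($b{\left(T \right)} = - \frac{1}{5 \left(T + T\right)} = - \frac{1}{5 \cdot 2 T} = - \frac{\frac{1}{2} \frac{1}{T}}{5} = - \frac{1}{10 T}$)
$J{\left(r,n \right)} = -6 + n$
$t{\left(k \right)} = \frac{115 + k}{2 k^{2}}$ ($t{\left(k \right)} = \frac{\left(115 + k\right) \frac{1}{2 k}}{k} = \frac{\frac{1}{2} \frac{1}{k} \left(115 + k\right)}{k} = \frac{115 + k}{2 k^{2}}$)
$s = \frac{20717}{7}$ ($s = - \frac{-20733 + \left(-6 + 22\right)}{7} = - \frac{-20733 + 16}{7} = \left(- \frac{1}{7}\right) \left(-20717\right) = \frac{20717}{7} \approx 2959.6$)
$s + t{\left(a \right)} = \frac{20717}{7} + \frac{115 - 58}{2 \cdot 3364} = \frac{20717}{7} + \frac{1}{2} \cdot \frac{1}{3364} \cdot 57 = \frac{20717}{7} + \frac{57}{6728} = \frac{139384375}{47096}$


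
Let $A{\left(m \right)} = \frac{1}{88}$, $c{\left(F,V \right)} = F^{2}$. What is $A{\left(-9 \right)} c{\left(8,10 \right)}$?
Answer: $\frac{8}{11} \approx 0.72727$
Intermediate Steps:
$A{\left(m \right)} = \frac{1}{88}$
$A{\left(-9 \right)} c{\left(8,10 \right)} = \frac{8^{2}}{88} = \frac{1}{88} \cdot 64 = \frac{8}{11}$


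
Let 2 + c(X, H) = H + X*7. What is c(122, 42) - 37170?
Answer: -36276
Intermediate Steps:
c(X, H) = -2 + H + 7*X (c(X, H) = -2 + (H + X*7) = -2 + (H + 7*X) = -2 + H + 7*X)
c(122, 42) - 37170 = (-2 + 42 + 7*122) - 37170 = (-2 + 42 + 854) - 37170 = 894 - 37170 = -36276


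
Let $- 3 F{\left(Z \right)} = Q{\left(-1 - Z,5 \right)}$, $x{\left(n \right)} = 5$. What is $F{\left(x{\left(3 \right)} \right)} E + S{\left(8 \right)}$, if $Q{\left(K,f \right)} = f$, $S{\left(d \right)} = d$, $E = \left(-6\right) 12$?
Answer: $128$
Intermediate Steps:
$E = -72$
$F{\left(Z \right)} = - \frac{5}{3}$ ($F{\left(Z \right)} = \left(- \frac{1}{3}\right) 5 = - \frac{5}{3}$)
$F{\left(x{\left(3 \right)} \right)} E + S{\left(8 \right)} = \left(- \frac{5}{3}\right) \left(-72\right) + 8 = 120 + 8 = 128$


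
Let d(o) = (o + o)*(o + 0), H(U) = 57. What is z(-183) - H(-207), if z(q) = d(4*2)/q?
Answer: -10559/183 ≈ -57.699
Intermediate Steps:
d(o) = 2*o² (d(o) = (2*o)*o = 2*o²)
z(q) = 128/q (z(q) = (2*(4*2)²)/q = (2*8²)/q = (2*64)/q = 128/q)
z(-183) - H(-207) = 128/(-183) - 1*57 = 128*(-1/183) - 57 = -128/183 - 57 = -10559/183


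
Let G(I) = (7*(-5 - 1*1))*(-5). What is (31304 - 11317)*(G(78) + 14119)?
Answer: 286393723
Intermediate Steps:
G(I) = 210 (G(I) = (7*(-5 - 1))*(-5) = (7*(-6))*(-5) = -42*(-5) = 210)
(31304 - 11317)*(G(78) + 14119) = (31304 - 11317)*(210 + 14119) = 19987*14329 = 286393723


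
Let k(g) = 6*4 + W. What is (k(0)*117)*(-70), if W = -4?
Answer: -163800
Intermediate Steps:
k(g) = 20 (k(g) = 6*4 - 4 = 24 - 4 = 20)
(k(0)*117)*(-70) = (20*117)*(-70) = 2340*(-70) = -163800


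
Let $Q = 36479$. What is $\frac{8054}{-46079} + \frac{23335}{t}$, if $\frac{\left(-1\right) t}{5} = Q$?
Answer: $- \frac{508852559}{1680915841} \approx -0.30272$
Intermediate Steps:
$t = -182395$ ($t = \left(-5\right) 36479 = -182395$)
$\frac{8054}{-46079} + \frac{23335}{t} = \frac{8054}{-46079} + \frac{23335}{-182395} = 8054 \left(- \frac{1}{46079}\right) + 23335 \left(- \frac{1}{182395}\right) = - \frac{8054}{46079} - \frac{4667}{36479} = - \frac{508852559}{1680915841}$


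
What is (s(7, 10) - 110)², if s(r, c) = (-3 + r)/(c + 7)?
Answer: 3481956/289 ≈ 12048.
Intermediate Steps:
s(r, c) = (-3 + r)/(7 + c)
(s(7, 10) - 110)² = ((-3 + 7)/(7 + 10) - 110)² = (4/17 - 110)² = (-1866/17)² = 3481956/289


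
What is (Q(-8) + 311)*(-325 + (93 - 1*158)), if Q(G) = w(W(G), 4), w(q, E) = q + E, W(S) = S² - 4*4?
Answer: -141570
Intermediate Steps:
W(S) = -16 + S² (W(S) = S² - 16 = -16 + S²)
w(q, E) = E + q
Q(G) = -12 + G² (Q(G) = 4 + (-16 + G²) = -12 + G²)
(Q(-8) + 311)*(-325 + (93 - 1*158)) = ((-12 + (-8)²) + 311)*(-325 + (93 - 1*158)) = ((-12 + 64) + 311)*(-325 + (93 - 158)) = (52 + 311)*(-325 - 65) = 363*(-390) = -141570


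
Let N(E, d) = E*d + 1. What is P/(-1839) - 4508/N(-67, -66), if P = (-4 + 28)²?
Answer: -3612620/2711299 ≈ -1.3324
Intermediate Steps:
P = 576 (P = 24² = 576)
N(E, d) = 1 + E*d
P/(-1839) - 4508/N(-67, -66) = 576/(-1839) - 4508/(1 - 67*(-66)) = 576*(-1/1839) - 4508/(1 + 4422) = -192/613 - 4508/4423 = -3612620/2711299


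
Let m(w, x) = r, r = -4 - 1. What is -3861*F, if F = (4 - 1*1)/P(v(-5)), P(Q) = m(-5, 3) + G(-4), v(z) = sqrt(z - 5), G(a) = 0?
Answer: 11583/5 ≈ 2316.6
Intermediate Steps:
r = -5
m(w, x) = -5
v(z) = sqrt(-5 + z)
P(Q) = -5 (P(Q) = -5 + 0 = -5)
F = -3/5 (F = (4 - 1*1)/(-5) = (4 - 1)*(-1/5) = 3*(-1/5) = -3/5 ≈ -0.60000)
-3861*F = -3861*(-3/5) = 11583/5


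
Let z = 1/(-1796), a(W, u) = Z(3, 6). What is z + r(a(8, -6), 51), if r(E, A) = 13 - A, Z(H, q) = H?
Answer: -68249/1796 ≈ -38.001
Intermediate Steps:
a(W, u) = 3
z = -1/1796 ≈ -0.00055679
z + r(a(8, -6), 51) = -1/1796 + (13 - 1*51) = -1/1796 + (13 - 51) = -1/1796 - 38 = -68249/1796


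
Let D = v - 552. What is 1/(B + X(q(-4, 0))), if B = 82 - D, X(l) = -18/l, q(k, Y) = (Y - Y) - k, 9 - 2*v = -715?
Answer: 2/535 ≈ 0.0037383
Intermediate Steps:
v = 362 (v = 9/2 - 1/2*(-715) = 9/2 + 715/2 = 362)
D = -190 (D = 362 - 552 = -190)
q(k, Y) = -k (q(k, Y) = 0 - k = -k)
B = 272 (B = 82 - 1*(-190) = 82 + 190 = 272)
1/(B + X(q(-4, 0))) = 1/(272 - 18/((-1*(-4)))) = 1/(272 - 18/4) = 1/(272 - 18*1/4) = 1/(272 - 9/2) = 1/(535/2) = 2/535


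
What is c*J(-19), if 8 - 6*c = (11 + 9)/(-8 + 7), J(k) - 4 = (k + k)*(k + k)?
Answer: 20272/3 ≈ 6757.3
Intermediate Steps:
J(k) = 4 + 4*k**2 (J(k) = 4 + (k + k)*(k + k) = 4 + (2*k)*(2*k) = 4 + 4*k**2)
c = 14/3 (c = 4/3 - (11 + 9)/(6*(-8 + 7)) = 4/3 - 10/(3*(-1)) = 4/3 - 10*(-1)/3 = 4/3 - 1/6*(-20) = 4/3 + 10/3 = 14/3 ≈ 4.6667)
c*J(-19) = 14*(4 + 4*(-19)**2)/3 = 14*(4 + 4*361)/3 = 14*(4 + 1444)/3 = (14/3)*1448 = 20272/3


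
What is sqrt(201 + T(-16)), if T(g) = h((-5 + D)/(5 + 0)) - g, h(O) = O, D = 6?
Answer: sqrt(5430)/5 ≈ 14.738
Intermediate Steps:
T(g) = 1/5 - g (T(g) = (-5 + 6)/(5 + 0) - g = 1/5 - g)
sqrt(201 + T(-16)) = sqrt(201 + (1/5 - 1*(-16))) = sqrt(201 + (1/5 + 16)) = sqrt(201 + 81/5) = sqrt(1086/5) = sqrt(5430)/5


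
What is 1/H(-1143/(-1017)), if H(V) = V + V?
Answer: 113/254 ≈ 0.44488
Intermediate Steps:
H(V) = 2*V
1/H(-1143/(-1017)) = 1/(2*(-1143/(-1017))) = 1/(2*(-1143*(-1/1017))) = 1/(2*(127/113)) = 1/(254/113) = 113/254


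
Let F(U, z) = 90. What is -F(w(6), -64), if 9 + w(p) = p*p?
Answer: -90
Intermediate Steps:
w(p) = -9 + p**2 (w(p) = -9 + p*p = -9 + p**2)
-F(w(6), -64) = -1*90 = -90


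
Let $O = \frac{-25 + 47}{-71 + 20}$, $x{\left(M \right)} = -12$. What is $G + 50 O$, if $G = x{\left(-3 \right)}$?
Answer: $- \frac{1712}{51} \approx -33.569$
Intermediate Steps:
$G = -12$
$O = - \frac{22}{51}$ ($O = \frac{22}{-51} = 22 \left(- \frac{1}{51}\right) = - \frac{22}{51} \approx -0.43137$)
$G + 50 O = -12 + 50 \left(- \frac{22}{51}\right) = -12 - \frac{1100}{51} = - \frac{1712}{51}$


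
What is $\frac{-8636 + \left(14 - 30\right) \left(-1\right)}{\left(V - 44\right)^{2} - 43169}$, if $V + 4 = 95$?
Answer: $\frac{431}{2048} \approx 0.21045$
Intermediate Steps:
$V = 91$ ($V = -4 + 95 = 91$)
$\frac{-8636 + \left(14 - 30\right) \left(-1\right)}{\left(V - 44\right)^{2} - 43169} = \frac{-8636 + \left(14 - 30\right) \left(-1\right)}{\left(91 - 44\right)^{2} - 43169} = \frac{-8636 - -16}{47^{2} - 43169} = \frac{-8636 + 16}{2209 - 43169} = - \frac{8620}{-40960} = \left(-8620\right) \left(- \frac{1}{40960}\right) = \frac{431}{2048}$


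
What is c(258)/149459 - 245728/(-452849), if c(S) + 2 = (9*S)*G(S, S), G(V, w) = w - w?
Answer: 36725355454/67682358691 ≈ 0.54261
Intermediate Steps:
G(V, w) = 0
c(S) = -2 (c(S) = -2 + (9*S)*0 = -2 + 0 = -2)
c(258)/149459 - 245728/(-452849) = -2/149459 - 245728/(-452849) = -2*1/149459 - 245728*(-1/452849) = -2/149459 + 245728/452849 = 36725355454/67682358691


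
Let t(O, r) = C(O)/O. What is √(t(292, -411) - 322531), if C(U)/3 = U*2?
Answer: 5*I*√12901 ≈ 567.91*I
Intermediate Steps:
C(U) = 6*U (C(U) = 3*(U*2) = 3*(2*U) = 6*U)
t(O, r) = 6 (t(O, r) = (6*O)/O = 6)
√(t(292, -411) - 322531) = √(6 - 322531) = √(-322525) = 5*I*√12901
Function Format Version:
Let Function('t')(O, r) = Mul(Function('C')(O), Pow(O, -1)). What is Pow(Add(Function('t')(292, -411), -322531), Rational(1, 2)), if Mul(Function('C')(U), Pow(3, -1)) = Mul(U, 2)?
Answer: Mul(5, I, Pow(12901, Rational(1, 2))) ≈ Mul(567.91, I)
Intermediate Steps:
Function('C')(U) = Mul(6, U) (Function('C')(U) = Mul(3, Mul(U, 2)) = Mul(3, Mul(2, U)) = Mul(6, U))
Function('t')(O, r) = 6 (Function('t')(O, r) = Mul(Mul(6, O), Pow(O, -1)) = 6)
Pow(Add(Function('t')(292, -411), -322531), Rational(1, 2)) = Pow(Add(6, -322531), Rational(1, 2)) = Pow(-322525, Rational(1, 2)) = Mul(5, I, Pow(12901, Rational(1, 2)))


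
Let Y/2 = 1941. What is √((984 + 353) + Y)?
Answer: √5219 ≈ 72.243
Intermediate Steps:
Y = 3882 (Y = 2*1941 = 3882)
√((984 + 353) + Y) = √((984 + 353) + 3882) = √(1337 + 3882) = √5219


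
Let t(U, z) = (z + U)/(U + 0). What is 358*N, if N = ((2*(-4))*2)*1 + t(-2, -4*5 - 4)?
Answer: -1074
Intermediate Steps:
t(U, z) = (U + z)/U
N = -3 (N = ((2*(-4))*2)*1 + (-2 + (-4*5 - 4))/(-2) = -8*2*1 - (-2 + (-20 - 4))/2 = -16*1 - (-2 - 24)/2 = -16 - ½*(-26) = -16 + 13 = -3)
358*N = 358*(-3) = -1074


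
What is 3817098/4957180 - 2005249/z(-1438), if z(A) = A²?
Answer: -511804260277/2562668729980 ≈ -0.19972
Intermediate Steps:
3817098/4957180 - 2005249/z(-1438) = 3817098/4957180 - 2005249/((-1438)²) = 3817098*(1/4957180) - 2005249/2067844 = 1908549/2478590 - 2005249*1/2067844 = 1908549/2478590 - 2005249/2067844 = -511804260277/2562668729980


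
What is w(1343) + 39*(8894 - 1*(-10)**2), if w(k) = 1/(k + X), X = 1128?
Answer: 847468987/2471 ≈ 3.4297e+5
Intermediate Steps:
w(k) = 1/(1128 + k) (w(k) = 1/(k + 1128) = 1/(1128 + k))
w(1343) + 39*(8894 - 1*(-10)**2) = 1/(1128 + 1343) + 39*(8894 - 1*(-10)**2) = 1/2471 + 39*(8894 - 1*100) = 1/2471 + 39*(8894 - 100) = 1/2471 + 39*8794 = 1/2471 + 342966 = 847468987/2471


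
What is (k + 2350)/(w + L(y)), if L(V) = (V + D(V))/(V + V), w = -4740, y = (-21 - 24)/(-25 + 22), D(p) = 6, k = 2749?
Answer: -50990/47393 ≈ -1.0759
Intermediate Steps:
y = 15 (y = -45/(-3) = -45*(-1/3) = 15)
L(V) = (6 + V)/(2*V) (L(V) = (V + 6)/(V + V) = (6 + V)/((2*V)) = (6 + V)*(1/(2*V)) = (6 + V)/(2*V))
(k + 2350)/(w + L(y)) = (2749 + 2350)/(-4740 + (1/2)*(6 + 15)/15) = 5099/(-4740 + (1/2)*(1/15)*21) = 5099/(-4740 + 7/10) = 5099/(-47393/10) = 5099*(-10/47393) = -50990/47393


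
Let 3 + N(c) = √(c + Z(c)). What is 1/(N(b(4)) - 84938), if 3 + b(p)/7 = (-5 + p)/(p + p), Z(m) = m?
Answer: -339764/28859894099 - 10*I*√7/28859894099 ≈ -1.1773e-5 - 9.1676e-10*I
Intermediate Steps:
b(p) = -21 + 7*(-5 + p)/(2*p) (b(p) = -21 + 7*((-5 + p)/(p + p)) = -21 + 7*((-5 + p)/((2*p))) = -21 + 7*((-5 + p)*(1/(2*p))) = -21 + 7*((-5 + p)/(2*p)) = -21 + 7*(-5 + p)/(2*p))
N(c) = -3 + √2*√c (N(c) = -3 + √(c + c) = -3 + √(2*c) = -3 + √2*√c)
1/(N(b(4)) - 84938) = 1/((-3 + √2*√((35/2)*(-1 - 1*4)/4)) - 84938) = 1/((-3 + √2*√((35/2)*(¼)*(-1 - 4))) - 84938) = 1/((-3 + √2*√((35/2)*(¼)*(-5))) - 84938) = 1/((-3 + √2*√(-175/8)) - 84938) = 1/((-3 + √2*(5*I*√14/4)) - 84938) = 1/((-3 + 5*I*√7/2) - 84938) = 1/(-84941 + 5*I*√7/2)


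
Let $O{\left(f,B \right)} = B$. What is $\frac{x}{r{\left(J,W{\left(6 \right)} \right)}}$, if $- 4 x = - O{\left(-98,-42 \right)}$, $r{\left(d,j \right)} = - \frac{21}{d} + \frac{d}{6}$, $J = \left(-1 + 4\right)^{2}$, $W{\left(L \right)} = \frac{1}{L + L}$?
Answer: $\frac{63}{5} \approx 12.6$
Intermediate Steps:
$W{\left(L \right)} = \frac{1}{2 L}$
$J = 9$ ($J = 3^{2} = 9$)
$r{\left(d,j \right)} = - \frac{21}{d} + \frac{d}{6}$ ($r{\left(d,j \right)} = - \frac{21}{d} + d \frac{1}{6} = - \frac{21}{d} + \frac{d}{6}$)
$x = - \frac{21}{2}$ ($x = - \frac{\left(-1\right) \left(-42\right)}{4} = \left(- \frac{1}{4}\right) 42 = - \frac{21}{2} \approx -10.5$)
$\frac{x}{r{\left(J,W{\left(6 \right)} \right)}} = - \frac{21}{2 \left(- \frac{21}{9} + \frac{1}{6} \cdot 9\right)} = - \frac{21}{2 \left(\left(-21\right) \frac{1}{9} + \frac{3}{2}\right)} = - \frac{21}{2 \left(- \frac{7}{3} + \frac{3}{2}\right)} = - \frac{21}{2 \left(- \frac{5}{6}\right)} = \left(- \frac{21}{2}\right) \left(- \frac{6}{5}\right) = \frac{63}{5}$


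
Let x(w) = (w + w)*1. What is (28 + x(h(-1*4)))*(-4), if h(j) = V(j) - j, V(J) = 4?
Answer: -176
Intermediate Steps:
h(j) = 4 - j
x(w) = 2*w (x(w) = (2*w)*1 = 2*w)
(28 + x(h(-1*4)))*(-4) = (28 + 2*(4 - (-1)*4))*(-4) = (28 + 2*(4 - 1*(-4)))*(-4) = (28 + 2*(4 + 4))*(-4) = (28 + 2*8)*(-4) = (28 + 16)*(-4) = 44*(-4) = -176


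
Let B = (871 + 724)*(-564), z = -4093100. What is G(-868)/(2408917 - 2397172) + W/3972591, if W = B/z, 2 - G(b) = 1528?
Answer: -167091402595/1286034966657 ≈ -0.12993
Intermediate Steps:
B = -899580 (B = 1595*(-564) = -899580)
G(b) = -1526 (G(b) = 2 - 1*1528 = 2 - 1528 = -1526)
W = 4089/18605 (W = -899580/(-4093100) = -899580*(-1/4093100) = 4089/18605 ≈ 0.21978)
G(-868)/(2408917 - 2397172) + W/3972591 = -1526/(2408917 - 2397172) + (4089/18605)/3972591 = -1526/11745 + (4089/18605)*(1/3972591) = -1526*1/11745 + 1363/24636685185 = -1526/11745 + 1363/24636685185 = -167091402595/1286034966657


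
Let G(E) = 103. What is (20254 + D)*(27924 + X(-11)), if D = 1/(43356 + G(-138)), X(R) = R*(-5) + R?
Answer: 24617953441216/43459 ≈ 5.6646e+8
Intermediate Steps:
X(R) = -4*R (X(R) = -5*R + R = -4*R)
D = 1/43459 (D = 1/(43356 + 103) = 1/43459 ≈ 2.3010e-5)
(20254 + D)*(27924 + X(-11)) = (20254 + 1/43459)*(27924 - 4*(-11)) = 880218587*(27924 + 44)/43459 = (880218587/43459)*27968 = 24617953441216/43459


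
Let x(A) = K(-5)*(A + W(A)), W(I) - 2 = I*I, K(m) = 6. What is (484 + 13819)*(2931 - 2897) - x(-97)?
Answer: 430418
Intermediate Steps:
W(I) = 2 + I² (W(I) = 2 + I*I = 2 + I²)
x(A) = 12 + 6*A + 6*A² (x(A) = 6*(A + (2 + A²)) = 6*(2 + A + A²) = 12 + 6*A + 6*A²)
(484 + 13819)*(2931 - 2897) - x(-97) = (484 + 13819)*(2931 - 2897) - (12 + 6*(-97) + 6*(-97)²) = 14303*34 - (12 - 582 + 6*9409) = 486302 - (12 - 582 + 56454) = 486302 - 1*55884 = 486302 - 55884 = 430418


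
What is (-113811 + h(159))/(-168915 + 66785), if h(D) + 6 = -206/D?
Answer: 18097109/16238670 ≈ 1.1144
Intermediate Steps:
h(D) = -6 - 206/D
(-113811 + h(159))/(-168915 + 66785) = (-113811 + (-6 - 206/159))/(-168915 + 66785) = (-113811 + (-6 - 206*1/159))/(-102130) = (-113811 + (-6 - 206/159))*(-1/102130) = (-113811 - 1160/159)*(-1/102130) = -18097109/159*(-1/102130) = 18097109/16238670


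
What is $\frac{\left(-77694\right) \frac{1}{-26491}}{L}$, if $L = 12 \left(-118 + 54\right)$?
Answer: $- \frac{12949}{3390848} \approx -0.0038188$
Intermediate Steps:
$L = -768$ ($L = 12 \left(-64\right) = -768$)
$\frac{\left(-77694\right) \frac{1}{-26491}}{L} = \frac{\left(-77694\right) \frac{1}{-26491}}{-768} = \left(-77694\right) \left(- \frac{1}{26491}\right) \left(- \frac{1}{768}\right) = \frac{77694}{26491} \left(- \frac{1}{768}\right) = - \frac{12949}{3390848}$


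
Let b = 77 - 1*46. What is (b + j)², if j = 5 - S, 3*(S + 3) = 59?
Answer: 3364/9 ≈ 373.78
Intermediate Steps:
S = 50/3 (S = -3 + (⅓)*59 = -3 + 59/3 = 50/3 ≈ 16.667)
j = -35/3 (j = 5 - 1*50/3 = 5 - 50/3 = -35/3 ≈ -11.667)
b = 31 (b = 77 - 46 = 31)
(b + j)² = (31 - 35/3)² = (58/3)² = 3364/9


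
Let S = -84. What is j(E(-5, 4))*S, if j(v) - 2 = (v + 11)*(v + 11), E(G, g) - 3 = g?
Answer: -27384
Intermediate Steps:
E(G, g) = 3 + g
j(v) = 2 + (11 + v)² (j(v) = 2 + (v + 11)*(v + 11) = 2 + (11 + v)*(11 + v) = 2 + (11 + v)²)
j(E(-5, 4))*S = (2 + (11 + (3 + 4))²)*(-84) = (2 + (11 + 7)²)*(-84) = (2 + 18²)*(-84) = (2 + 324)*(-84) = 326*(-84) = -27384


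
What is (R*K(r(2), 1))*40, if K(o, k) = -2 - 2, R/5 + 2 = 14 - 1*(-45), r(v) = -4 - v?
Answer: -45600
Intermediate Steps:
R = 285 (R = -10 + 5*(14 - 1*(-45)) = -10 + 5*(14 + 45) = -10 + 5*59 = -10 + 295 = 285)
K(o, k) = -4
(R*K(r(2), 1))*40 = (285*(-4))*40 = -1140*40 = -45600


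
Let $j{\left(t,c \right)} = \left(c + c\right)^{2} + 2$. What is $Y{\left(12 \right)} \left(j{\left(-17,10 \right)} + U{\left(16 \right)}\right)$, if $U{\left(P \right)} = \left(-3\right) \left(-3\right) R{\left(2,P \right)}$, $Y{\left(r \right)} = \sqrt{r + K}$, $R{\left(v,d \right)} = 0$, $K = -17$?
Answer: $402 i \sqrt{5} \approx 898.9 i$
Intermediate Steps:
$Y{\left(r \right)} = \sqrt{-17 + r}$ ($Y{\left(r \right)} = \sqrt{r - 17} = \sqrt{-17 + r}$)
$U{\left(P \right)} = 0$ ($U{\left(P \right)} = \left(-3\right) \left(-3\right) 0 = 9 \cdot 0 = 0$)
$j{\left(t,c \right)} = 2 + 4 c^{2}$ ($j{\left(t,c \right)} = \left(2 c\right)^{2} + 2 = 4 c^{2} + 2 = 2 + 4 c^{2}$)
$Y{\left(12 \right)} \left(j{\left(-17,10 \right)} + U{\left(16 \right)}\right) = \sqrt{-17 + 12} \left(\left(2 + 4 \cdot 10^{2}\right) + 0\right) = \sqrt{-5} \left(\left(2 + 4 \cdot 100\right) + 0\right) = i \sqrt{5} \left(\left(2 + 400\right) + 0\right) = i \sqrt{5} \left(402 + 0\right) = i \sqrt{5} \cdot 402 = 402 i \sqrt{5}$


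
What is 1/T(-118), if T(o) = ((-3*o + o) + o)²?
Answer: 1/13924 ≈ 7.1818e-5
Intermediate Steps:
T(o) = o² (T(o) = (-2*o + o)² = (-o)² = o²)
1/T(-118) = 1/((-118)²) = 1/13924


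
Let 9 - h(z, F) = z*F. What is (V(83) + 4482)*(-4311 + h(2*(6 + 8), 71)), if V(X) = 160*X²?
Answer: -6961281380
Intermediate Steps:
h(z, F) = 9 - F*z (h(z, F) = 9 - z*F = 9 - F*z)
(V(83) + 4482)*(-4311 + h(2*(6 + 8), 71)) = (160*83² + 4482)*(-4311 + (9 - 1*71*2*(6 + 8))) = (160*6889 + 4482)*(-4311 + (9 - 1*71*2*14)) = (1102240 + 4482)*(-4311 + (9 - 1*71*28)) = 1106722*(-4311 + (9 - 1988)) = 1106722*(-4311 - 1979) = 1106722*(-6290) = -6961281380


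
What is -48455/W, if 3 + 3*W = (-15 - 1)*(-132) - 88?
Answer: -145365/2021 ≈ -71.927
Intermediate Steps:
W = 2021/3 (W = -1 + ((-15 - 1)*(-132) - 88)/3 = -1 + (-16*(-132) - 88)/3 = -1 + (2112 - 88)/3 = -1 + (1/3)*2024 = -1 + 2024/3 = 2021/3 ≈ 673.67)
-48455/W = -48455/2021/3 = -48455*3/2021 = -145365/2021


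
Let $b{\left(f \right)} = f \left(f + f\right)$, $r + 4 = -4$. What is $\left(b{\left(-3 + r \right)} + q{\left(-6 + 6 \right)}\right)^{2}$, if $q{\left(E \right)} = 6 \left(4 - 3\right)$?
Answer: $61504$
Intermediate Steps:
$q{\left(E \right)} = 6$ ($q{\left(E \right)} = 6 \cdot 1 = 6$)
$r = -8$ ($r = -4 - 4 = -8$)
$b{\left(f \right)} = 2 f^{2}$ ($b{\left(f \right)} = f 2 f = 2 f^{2}$)
$\left(b{\left(-3 + r \right)} + q{\left(-6 + 6 \right)}\right)^{2} = \left(2 \left(-3 - 8\right)^{2} + 6\right)^{2} = \left(2 \left(-11\right)^{2} + 6\right)^{2} = \left(2 \cdot 121 + 6\right)^{2} = \left(242 + 6\right)^{2} = 248^{2} = 61504$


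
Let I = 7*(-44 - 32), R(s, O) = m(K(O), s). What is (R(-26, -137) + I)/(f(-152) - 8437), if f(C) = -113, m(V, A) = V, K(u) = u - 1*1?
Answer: 67/855 ≈ 0.078363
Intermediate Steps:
K(u) = -1 + u (K(u) = u - 1 = -1 + u)
R(s, O) = -1 + O
I = -532 (I = 7*(-76) = -532)
(R(-26, -137) + I)/(f(-152) - 8437) = ((-1 - 137) - 532)/(-113 - 8437) = (-138 - 532)/(-8550) = -670*(-1/8550) = 67/855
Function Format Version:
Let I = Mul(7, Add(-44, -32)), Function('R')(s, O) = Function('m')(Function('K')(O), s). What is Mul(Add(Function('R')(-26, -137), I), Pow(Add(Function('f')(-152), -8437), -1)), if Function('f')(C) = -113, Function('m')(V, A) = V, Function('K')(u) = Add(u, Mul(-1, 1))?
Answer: Rational(67, 855) ≈ 0.078363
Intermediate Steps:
Function('K')(u) = Add(-1, u) (Function('K')(u) = Add(u, -1) = Add(-1, u))
Function('R')(s, O) = Add(-1, O)
I = -532 (I = Mul(7, -76) = -532)
Mul(Add(Function('R')(-26, -137), I), Pow(Add(Function('f')(-152), -8437), -1)) = Mul(Add(Add(-1, -137), -532), Pow(Add(-113, -8437), -1)) = Mul(Add(-138, -532), Pow(-8550, -1)) = Mul(-670, Rational(-1, 8550)) = Rational(67, 855)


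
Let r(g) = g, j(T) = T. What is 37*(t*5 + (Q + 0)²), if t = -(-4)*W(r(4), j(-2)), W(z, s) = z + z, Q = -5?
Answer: 6845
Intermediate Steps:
W(z, s) = 2*z
t = 32 (t = -(-4)*2*4 = -(-4)*8 = -1*(-32) = 32)
37*(t*5 + (Q + 0)²) = 37*(32*5 + (-5 + 0)²) = 37*(160 + (-5)²) = 37*(160 + 25) = 37*185 = 6845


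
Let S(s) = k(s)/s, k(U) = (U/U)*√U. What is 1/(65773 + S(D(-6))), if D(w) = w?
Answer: 394638/25956525175 + I*√6/25956525175 ≈ 1.5204e-5 + 9.4369e-11*I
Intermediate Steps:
k(U) = √U (k(U) = 1*√U = √U)
S(s) = s^(-½) (S(s) = √s/s = s^(-½))
1/(65773 + S(D(-6))) = 1/(65773 + (-6)^(-½)) = 1/(65773 - I*√6/6)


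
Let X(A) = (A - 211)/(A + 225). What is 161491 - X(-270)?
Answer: 7266614/45 ≈ 1.6148e+5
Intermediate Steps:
X(A) = (-211 + A)/(225 + A)
161491 - X(-270) = 161491 - (-211 - 270)/(225 - 270) = 161491 - (-481)/(-45) = 161491 - (-1)*(-481)/45 = 161491 - 1*481/45 = 161491 - 481/45 = 7266614/45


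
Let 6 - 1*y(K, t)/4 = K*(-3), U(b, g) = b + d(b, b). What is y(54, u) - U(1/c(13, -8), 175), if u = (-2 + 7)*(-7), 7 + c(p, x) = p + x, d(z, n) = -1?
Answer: 1347/2 ≈ 673.50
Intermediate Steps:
c(p, x) = -7 + p + x (c(p, x) = -7 + (p + x) = -7 + p + x)
U(b, g) = -1 + b (U(b, g) = b - 1 = -1 + b)
u = -35 (u = 5*(-7) = -35)
y(K, t) = 24 + 12*K (y(K, t) = 24 - 4*K*(-3) = 24 - (-12)*K = 24 + 12*K)
y(54, u) - U(1/c(13, -8), 175) = (24 + 12*54) - (-1 + 1/(-7 + 13 - 8)) = (24 + 648) - (-1 + 1/(-2)) = 672 - (-1 - ½) = 672 - 1*(-3/2) = 672 + 3/2 = 1347/2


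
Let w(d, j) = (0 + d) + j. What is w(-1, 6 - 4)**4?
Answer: 1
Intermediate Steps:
w(d, j) = d + j
w(-1, 6 - 4)**4 = (-1 + (6 - 4))**4 = (-1 + 2)**4 = 1**4 = 1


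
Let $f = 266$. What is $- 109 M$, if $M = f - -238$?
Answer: $-54936$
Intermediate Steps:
$M = 504$ ($M = 266 - -238 = 266 + 238 = 504$)
$- 109 M = \left(-109\right) 504 = -54936$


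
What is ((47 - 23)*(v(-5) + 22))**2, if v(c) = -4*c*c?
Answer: 3504384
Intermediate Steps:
v(c) = -4*c**2
((47 - 23)*(v(-5) + 22))**2 = ((47 - 23)*(-4*(-5)**2 + 22))**2 = (24*(-4*25 + 22))**2 = (24*(-100 + 22))**2 = (24*(-78))**2 = (-1872)**2 = 3504384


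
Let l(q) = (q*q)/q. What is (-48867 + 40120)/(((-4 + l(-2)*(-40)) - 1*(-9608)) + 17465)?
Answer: -8747/27149 ≈ -0.32219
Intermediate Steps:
l(q) = q (l(q) = q²/q = q)
(-48867 + 40120)/(((-4 + l(-2)*(-40)) - 1*(-9608)) + 17465) = (-48867 + 40120)/(((-4 - 2*(-40)) - 1*(-9608)) + 17465) = -8747/(((-4 + 80) + 9608) + 17465) = -8747/((76 + 9608) + 17465) = -8747/(9684 + 17465) = -8747/27149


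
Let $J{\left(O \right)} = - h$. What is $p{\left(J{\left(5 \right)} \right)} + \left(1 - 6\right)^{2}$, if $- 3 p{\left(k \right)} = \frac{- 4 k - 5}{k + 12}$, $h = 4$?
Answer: $\frac{589}{24} \approx 24.542$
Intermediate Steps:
$J{\left(O \right)} = -4$ ($J{\left(O \right)} = \left(-1\right) 4 = -4$)
$p{\left(k \right)} = - \frac{-5 - 4 k}{3 \left(12 + k\right)}$ ($p{\left(k \right)} = - \frac{\left(- 4 k - 5\right) \frac{1}{k + 12}}{3} = - \frac{\left(-5 - 4 k\right) \frac{1}{12 + k}}{3} = - \frac{\frac{1}{12 + k} \left(-5 - 4 k\right)}{3} = - \frac{-5 - 4 k}{3 \left(12 + k\right)}$)
$p{\left(J{\left(5 \right)} \right)} + \left(1 - 6\right)^{2} = \frac{5 + 4 \left(-4\right)}{3 \left(12 - 4\right)} + \left(1 - 6\right)^{2} = \frac{5 - 16}{3 \cdot 8} + \left(-5\right)^{2} = \frac{1}{3} \cdot \frac{1}{8} \left(-11\right) + 25 = - \frac{11}{24} + 25 = \frac{589}{24}$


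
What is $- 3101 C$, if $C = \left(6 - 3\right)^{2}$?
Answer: $-27909$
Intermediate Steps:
$C = 9$ ($C = 3^{2} = 9$)
$- 3101 C = \left(-3101\right) 9 = -27909$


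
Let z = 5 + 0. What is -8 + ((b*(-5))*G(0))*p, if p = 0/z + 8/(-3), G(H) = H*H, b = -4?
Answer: -8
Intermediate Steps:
G(H) = H²
z = 5
p = -8/3 (p = 0/5 + 8/(-3) = 0*(⅕) + 8*(-⅓) = 0 - 8/3 = -8/3 ≈ -2.6667)
-8 + ((b*(-5))*G(0))*p = -8 + (-4*(-5)*0²)*(-8/3) = -8 + (20*0)*(-8/3) = -8 + 0*(-8/3) = -8 + 0 = -8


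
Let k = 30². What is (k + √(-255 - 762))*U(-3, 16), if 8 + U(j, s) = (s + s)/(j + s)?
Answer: -64800/13 - 216*I*√113/13 ≈ -4984.6 - 176.62*I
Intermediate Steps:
k = 900
U(j, s) = -8 + 2*s/(j + s) (U(j, s) = -8 + (s + s)/(j + s) = -8 + (2*s)/(j + s) = -8 + 2*s/(j + s))
(k + √(-255 - 762))*U(-3, 16) = (900 + √(-255 - 762))*(2*(-4*(-3) - 3*16)/(-3 + 16)) = (900 + √(-1017))*(2*(12 - 48)/13) = (900 + 3*I*√113)*(2*(1/13)*(-36)) = (900 + 3*I*√113)*(-72/13) = -64800/13 - 216*I*√113/13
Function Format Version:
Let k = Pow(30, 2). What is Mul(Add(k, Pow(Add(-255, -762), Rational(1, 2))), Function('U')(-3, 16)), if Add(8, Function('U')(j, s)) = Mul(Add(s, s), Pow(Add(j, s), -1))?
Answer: Add(Rational(-64800, 13), Mul(Rational(-216, 13), I, Pow(113, Rational(1, 2)))) ≈ Add(-4984.6, Mul(-176.62, I))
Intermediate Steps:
k = 900
Function('U')(j, s) = Add(-8, Mul(2, s, Pow(Add(j, s), -1))) (Function('U')(j, s) = Add(-8, Mul(Add(s, s), Pow(Add(j, s), -1))) = Add(-8, Mul(Mul(2, s), Pow(Add(j, s), -1))) = Add(-8, Mul(2, s, Pow(Add(j, s), -1))))
Mul(Add(k, Pow(Add(-255, -762), Rational(1, 2))), Function('U')(-3, 16)) = Mul(Add(900, Pow(Add(-255, -762), Rational(1, 2))), Mul(2, Pow(Add(-3, 16), -1), Add(Mul(-4, -3), Mul(-3, 16)))) = Mul(Add(900, Pow(-1017, Rational(1, 2))), Mul(2, Pow(13, -1), Add(12, -48))) = Mul(Add(900, Mul(3, I, Pow(113, Rational(1, 2)))), Mul(2, Rational(1, 13), -36)) = Mul(Add(900, Mul(3, I, Pow(113, Rational(1, 2)))), Rational(-72, 13)) = Add(Rational(-64800, 13), Mul(Rational(-216, 13), I, Pow(113, Rational(1, 2))))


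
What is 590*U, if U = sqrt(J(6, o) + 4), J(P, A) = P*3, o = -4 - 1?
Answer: 590*sqrt(22) ≈ 2767.3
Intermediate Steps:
o = -5
J(P, A) = 3*P
U = sqrt(22) (U = sqrt(3*6 + 4) = sqrt(18 + 4) = sqrt(22) ≈ 4.6904)
590*U = 590*sqrt(22)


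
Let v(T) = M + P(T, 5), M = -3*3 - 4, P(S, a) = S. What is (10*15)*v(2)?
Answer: -1650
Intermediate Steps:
M = -13 (M = -9 - 4 = -13)
v(T) = -13 + T
(10*15)*v(2) = (10*15)*(-13 + 2) = 150*(-11) = -1650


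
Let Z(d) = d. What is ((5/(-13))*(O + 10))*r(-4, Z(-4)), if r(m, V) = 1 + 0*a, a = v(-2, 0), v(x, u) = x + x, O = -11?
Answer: 5/13 ≈ 0.38462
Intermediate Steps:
v(x, u) = 2*x
a = -4 (a = 2*(-2) = -4)
r(m, V) = 1 (r(m, V) = 1 + 0*(-4) = 1 + 0 = 1)
((5/(-13))*(O + 10))*r(-4, Z(-4)) = ((5/(-13))*(-11 + 10))*1 = ((5*(-1/13))*(-1))*1 = -5/13*(-1)*1 = (5/13)*1 = 5/13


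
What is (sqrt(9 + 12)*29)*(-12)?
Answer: -348*sqrt(21) ≈ -1594.7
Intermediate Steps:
(sqrt(9 + 12)*29)*(-12) = (sqrt(21)*29)*(-12) = (29*sqrt(21))*(-12) = -348*sqrt(21)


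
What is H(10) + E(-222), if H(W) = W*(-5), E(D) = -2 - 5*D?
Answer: 1058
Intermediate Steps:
H(W) = -5*W
H(10) + E(-222) = -5*10 + (-2 - 5*(-222)) = -50 + (-2 + 1110) = -50 + 1108 = 1058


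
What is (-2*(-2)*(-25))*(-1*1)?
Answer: 100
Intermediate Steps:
(-2*(-2)*(-25))*(-1*1) = (4*(-25))*(-1) = -100*(-1) = 100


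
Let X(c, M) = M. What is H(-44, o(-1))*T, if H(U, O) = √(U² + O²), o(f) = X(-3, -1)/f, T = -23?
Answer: -23*√1937 ≈ -1012.3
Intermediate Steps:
o(f) = -1/f
H(U, O) = √(O² + U²)
H(-44, o(-1))*T = √((-1/(-1))² + (-44)²)*(-23) = √((-1*(-1))² + 1936)*(-23) = √(1² + 1936)*(-23) = √(1 + 1936)*(-23) = √1937*(-23) = -23*√1937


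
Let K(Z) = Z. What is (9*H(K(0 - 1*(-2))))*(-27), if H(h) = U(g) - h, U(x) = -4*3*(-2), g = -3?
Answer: -5346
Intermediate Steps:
U(x) = 24 (U(x) = -12*(-2) = 24)
H(h) = 24 - h
(9*H(K(0 - 1*(-2))))*(-27) = (9*(24 - (0 - 1*(-2))))*(-27) = (9*(24 - (0 + 2)))*(-27) = (9*(24 - 1*2))*(-27) = (9*(24 - 2))*(-27) = (9*22)*(-27) = 198*(-27) = -5346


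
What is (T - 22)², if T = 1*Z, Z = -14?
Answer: 1296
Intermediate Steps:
T = -14 (T = 1*(-14) = -14)
(T - 22)² = (-14 - 22)² = (-36)² = 1296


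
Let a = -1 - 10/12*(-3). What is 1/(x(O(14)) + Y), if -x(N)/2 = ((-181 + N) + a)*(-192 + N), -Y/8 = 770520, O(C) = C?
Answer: -1/6223078 ≈ -1.6069e-7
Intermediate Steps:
a = 3/2 (a = -1 - 10*1/12*(-3) = -1 - 5/6*(-3) = -1 + 5/2 = 3/2 ≈ 1.5000)
Y = -6164160 (Y = -8*770520 = -6164160)
x(N) = -2*(-192 + N)*(-359/2 + N) (x(N) = -2*((-181 + N) + 3/2)*(-192 + N) = -2*(-359/2 + N)*(-192 + N) = -2*(-192 + N)*(-359/2 + N))
1/(x(O(14)) + Y) = 1/((-68928 - 2*14**2 + 743*14) - 6164160) = 1/((-68928 - 2*196 + 10402) - 6164160) = 1/((-68928 - 392 + 10402) - 6164160) = 1/(-58918 - 6164160) = 1/(-6223078) = -1/6223078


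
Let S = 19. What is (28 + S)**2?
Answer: 2209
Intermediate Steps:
(28 + S)**2 = (28 + 19)**2 = 47**2 = 2209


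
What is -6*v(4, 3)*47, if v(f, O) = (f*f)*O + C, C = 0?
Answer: -13536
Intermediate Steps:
v(f, O) = O*f² (v(f, O) = (f*f)*O + 0 = f²*O + 0 = O*f² + 0 = O*f²)
-6*v(4, 3)*47 = -18*4²*47 = -18*16*47 = -6*48*47 = -288*47 = -13536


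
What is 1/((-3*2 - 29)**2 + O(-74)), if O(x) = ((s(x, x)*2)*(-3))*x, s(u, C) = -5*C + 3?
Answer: 1/166837 ≈ 5.9939e-6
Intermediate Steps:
s(u, C) = 3 - 5*C
O(x) = x*(-18 + 30*x) (O(x) = (((3 - 5*x)*2)*(-3))*x = ((6 - 10*x)*(-3))*x = (-18 + 30*x)*x = x*(-18 + 30*x))
1/((-3*2 - 29)**2 + O(-74)) = 1/((-3*2 - 29)**2 + 6*(-74)*(-3 + 5*(-74))) = 1/((-6 - 29)**2 + 6*(-74)*(-3 - 370)) = 1/((-35)**2 + 6*(-74)*(-373)) = 1/(1225 + 165612) = 1/166837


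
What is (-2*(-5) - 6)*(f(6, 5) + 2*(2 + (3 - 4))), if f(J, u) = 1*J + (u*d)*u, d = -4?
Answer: -368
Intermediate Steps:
f(J, u) = J - 4*u**2 (f(J, u) = 1*J + (u*(-4))*u = J + (-4*u)*u = J - 4*u**2)
(-2*(-5) - 6)*(f(6, 5) + 2*(2 + (3 - 4))) = (-2*(-5) - 6)*((6 - 4*5**2) + 2*(2 + (3 - 4))) = (10 - 6)*((6 - 4*25) + 2*(2 - 1)) = 4*((6 - 100) + 2*1) = 4*(-94 + 2) = 4*(-92) = -368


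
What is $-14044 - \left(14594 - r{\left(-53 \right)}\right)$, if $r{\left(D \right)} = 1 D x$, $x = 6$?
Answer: $-28956$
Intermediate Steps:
$r{\left(D \right)} = 6 D$ ($r{\left(D \right)} = 1 D 6 = D 6 = 6 D$)
$-14044 - \left(14594 - r{\left(-53 \right)}\right) = -14044 - \left(14594 - 6 \left(-53\right)\right) = -14044 - \left(14594 - -318\right) = -14044 - \left(14594 + 318\right) = -14044 - 14912 = -28956$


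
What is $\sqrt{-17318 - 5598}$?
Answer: $2 i \sqrt{5729} \approx 151.38 i$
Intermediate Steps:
$\sqrt{-17318 - 5598} = \sqrt{-22916} = 2 i \sqrt{5729}$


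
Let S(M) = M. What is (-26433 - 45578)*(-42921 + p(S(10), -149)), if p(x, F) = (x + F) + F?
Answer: 3111523299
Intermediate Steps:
p(x, F) = x + 2*F (p(x, F) = (F + x) + F = x + 2*F)
(-26433 - 45578)*(-42921 + p(S(10), -149)) = (-26433 - 45578)*(-42921 + (10 + 2*(-149))) = -72011*(-42921 + (10 - 298)) = -72011*(-42921 - 288) = -72011*(-43209) = 3111523299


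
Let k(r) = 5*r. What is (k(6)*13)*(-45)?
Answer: -17550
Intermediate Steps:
(k(6)*13)*(-45) = ((5*6)*13)*(-45) = (30*13)*(-45) = 390*(-45) = -17550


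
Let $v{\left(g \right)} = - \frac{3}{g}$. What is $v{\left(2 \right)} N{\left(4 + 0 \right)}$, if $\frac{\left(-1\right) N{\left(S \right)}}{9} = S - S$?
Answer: $0$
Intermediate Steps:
$N{\left(S \right)} = 0$ ($N{\left(S \right)} = - 9 \left(S - S\right) = \left(-9\right) 0 = 0$)
$v{\left(2 \right)} N{\left(4 + 0 \right)} = - \frac{3}{2} \cdot 0 = \left(-3\right) \frac{1}{2} \cdot 0 = \left(- \frac{3}{2}\right) 0 = 0$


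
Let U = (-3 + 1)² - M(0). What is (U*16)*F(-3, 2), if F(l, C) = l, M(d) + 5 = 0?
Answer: -432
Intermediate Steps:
M(d) = -5 (M(d) = -5 + 0 = -5)
U = 9 (U = (-3 + 1)² - 1*(-5) = (-2)² + 5 = 4 + 5 = 9)
(U*16)*F(-3, 2) = (9*16)*(-3) = 144*(-3) = -432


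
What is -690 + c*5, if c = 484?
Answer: 1730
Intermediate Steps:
-690 + c*5 = -690 + 484*5 = -690 + 2420 = 1730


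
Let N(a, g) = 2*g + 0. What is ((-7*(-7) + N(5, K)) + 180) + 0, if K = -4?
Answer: 221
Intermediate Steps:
N(a, g) = 2*g
((-7*(-7) + N(5, K)) + 180) + 0 = ((-7*(-7) + 2*(-4)) + 180) + 0 = ((49 - 8) + 180) + 0 = (41 + 180) + 0 = 221 + 0 = 221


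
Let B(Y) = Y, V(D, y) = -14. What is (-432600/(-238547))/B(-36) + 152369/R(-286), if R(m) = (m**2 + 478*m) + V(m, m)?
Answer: -111021585829/39307297566 ≈ -2.8245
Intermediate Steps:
R(m) = -14 + m**2 + 478*m (R(m) = (m**2 + 478*m) - 14 = -14 + m**2 + 478*m)
(-432600/(-238547))/B(-36) + 152369/R(-286) = -432600/(-238547)/(-36) + 152369/(-14 + (-286)**2 + 478*(-286)) = -432600*(-1/238547)*(-1/36) + 152369/(-14 + 81796 - 136708) = (432600/238547)*(-1/36) + 152369/(-54926) = -36050/715641 + 152369*(-1/54926) = -36050/715641 - 152369/54926 = -111021585829/39307297566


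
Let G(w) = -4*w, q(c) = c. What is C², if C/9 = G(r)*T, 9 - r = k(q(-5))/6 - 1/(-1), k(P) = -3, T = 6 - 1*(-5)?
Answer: 11329956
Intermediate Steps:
T = 11 (T = 6 + 5 = 11)
r = 17/2 (r = 9 - (-3/6 - 1/(-1)) = 9 - (-3*⅙ - 1*(-1)) = 9 - (-½ + 1) = 9 - 1*½ = 9 - ½ = 17/2 ≈ 8.5000)
C = -3366 (C = 9*(-4*17/2*11) = 9*(-34*11) = 9*(-374) = -3366)
C² = (-3366)² = 11329956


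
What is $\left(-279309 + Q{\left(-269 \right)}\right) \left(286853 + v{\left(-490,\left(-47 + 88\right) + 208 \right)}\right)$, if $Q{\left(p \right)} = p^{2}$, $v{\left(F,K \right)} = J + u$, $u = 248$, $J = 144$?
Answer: $-59444778260$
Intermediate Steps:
$v{\left(F,K \right)} = 392$ ($v{\left(F,K \right)} = 144 + 248 = 392$)
$\left(-279309 + Q{\left(-269 \right)}\right) \left(286853 + v{\left(-490,\left(-47 + 88\right) + 208 \right)}\right) = \left(-279309 + \left(-269\right)^{2}\right) \left(286853 + 392\right) = \left(-279309 + 72361\right) 287245 = \left(-206948\right) 287245 = -59444778260$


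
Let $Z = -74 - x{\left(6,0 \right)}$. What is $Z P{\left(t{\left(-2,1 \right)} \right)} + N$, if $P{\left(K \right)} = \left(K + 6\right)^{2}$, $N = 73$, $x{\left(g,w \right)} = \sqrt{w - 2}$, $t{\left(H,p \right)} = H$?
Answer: $-1111 - 16 i \sqrt{2} \approx -1111.0 - 22.627 i$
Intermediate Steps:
$x{\left(g,w \right)} = \sqrt{-2 + w}$
$Z = -74 - i \sqrt{2}$ ($Z = -74 - \sqrt{-2 + 0} = -74 - \sqrt{-2} = -74 - i \sqrt{2} \approx -74.0 - 1.4142 i$)
$P{\left(K \right)} = \left(6 + K\right)^{2}$
$Z P{\left(t{\left(-2,1 \right)} \right)} + N = \left(-74 - i \sqrt{2}\right) \left(6 - 2\right)^{2} + 73 = \left(-74 - i \sqrt{2}\right) 4^{2} + 73 = \left(-74 - i \sqrt{2}\right) 16 + 73 = \left(-1184 - 16 i \sqrt{2}\right) + 73 = -1111 - 16 i \sqrt{2}$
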